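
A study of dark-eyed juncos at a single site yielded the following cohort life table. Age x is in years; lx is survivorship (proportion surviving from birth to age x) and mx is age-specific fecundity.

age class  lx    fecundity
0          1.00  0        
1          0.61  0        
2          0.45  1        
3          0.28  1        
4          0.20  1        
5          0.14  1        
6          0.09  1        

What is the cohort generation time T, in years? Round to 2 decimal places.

lx·mx: 0, 0, 0.45, 0.28, 0.2, 0.14, 0.09 → R0 = 1.16
x·lx·mx: 0, 0, 0.9, 0.84, 0.8, 0.7, 0.54 → Σ = 3.78
T = 3.78 / 1.16 = 3.258621… → 3.26

3.26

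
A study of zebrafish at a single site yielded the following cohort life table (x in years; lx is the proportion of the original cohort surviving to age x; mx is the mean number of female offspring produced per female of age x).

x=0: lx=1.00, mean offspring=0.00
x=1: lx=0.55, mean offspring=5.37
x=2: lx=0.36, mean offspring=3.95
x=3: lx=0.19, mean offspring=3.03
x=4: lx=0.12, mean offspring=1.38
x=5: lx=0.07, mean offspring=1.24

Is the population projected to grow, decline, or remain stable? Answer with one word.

R0 = Σ lx·mx = 0 + 2.9535 + 1.422 + 0.5757 + 0.1656 + 0.0868 = 5.2036
R0 > 1, so the population is growing.

growing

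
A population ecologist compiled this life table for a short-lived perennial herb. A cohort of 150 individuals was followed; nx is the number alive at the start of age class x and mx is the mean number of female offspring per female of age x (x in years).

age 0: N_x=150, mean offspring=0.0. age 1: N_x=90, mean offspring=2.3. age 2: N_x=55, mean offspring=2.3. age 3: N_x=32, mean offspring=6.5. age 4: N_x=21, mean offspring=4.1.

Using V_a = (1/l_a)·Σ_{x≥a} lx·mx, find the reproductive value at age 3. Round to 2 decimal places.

9.19

lx = nx/n0 = nx/150: 1, 0.6, 0.36667…, 0.21333…, 0.14
lx·mx for x ≥ 3: 1.386667…, 0.574 → sum = 1.960667…
V_3 = 1.960667… / l_3 = 1.960667… / 0.213333… = 9.190625… → 9.19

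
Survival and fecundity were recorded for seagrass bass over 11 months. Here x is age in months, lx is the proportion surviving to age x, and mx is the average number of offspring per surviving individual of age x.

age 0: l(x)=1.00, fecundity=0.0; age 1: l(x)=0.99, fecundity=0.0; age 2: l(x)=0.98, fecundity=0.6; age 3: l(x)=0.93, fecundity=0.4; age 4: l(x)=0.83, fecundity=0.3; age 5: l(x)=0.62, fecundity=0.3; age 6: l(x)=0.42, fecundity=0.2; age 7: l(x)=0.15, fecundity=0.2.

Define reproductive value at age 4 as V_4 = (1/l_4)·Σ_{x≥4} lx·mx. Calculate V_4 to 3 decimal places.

lx·mx for x ≥ 4: 0.249, 0.186, 0.084, 0.03 → sum = 0.549
V_4 = 0.549 / l_4 = 0.549 / 0.83 = 0.661446… → 0.661

0.661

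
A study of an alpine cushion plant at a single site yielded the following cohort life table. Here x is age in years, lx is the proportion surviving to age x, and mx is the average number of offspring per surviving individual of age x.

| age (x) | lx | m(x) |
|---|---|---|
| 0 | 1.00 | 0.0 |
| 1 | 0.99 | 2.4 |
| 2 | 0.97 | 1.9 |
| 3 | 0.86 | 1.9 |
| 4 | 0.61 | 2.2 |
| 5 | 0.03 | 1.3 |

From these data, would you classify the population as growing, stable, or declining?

growing

R0 = Σ lx·mx = 0 + 2.376 + 1.843 + 1.634 + 1.342 + 0.039 = 7.234
R0 > 1, so the population is growing.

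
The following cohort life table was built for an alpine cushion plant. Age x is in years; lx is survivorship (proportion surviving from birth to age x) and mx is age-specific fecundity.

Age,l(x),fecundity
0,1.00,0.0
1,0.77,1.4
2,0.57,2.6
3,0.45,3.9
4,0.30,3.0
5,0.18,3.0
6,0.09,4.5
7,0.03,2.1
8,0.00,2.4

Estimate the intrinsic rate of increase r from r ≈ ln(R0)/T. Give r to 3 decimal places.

R0 = Σ lx·mx = 0 + 1.078 + 1.482 + 1.755 + 0.9 + 0.54 + 0.405 + 0.063 + 0 = 6.223
Σ x·lx·mx = 18.478; T = 18.478/6.223 = 2.96931…
r ≈ ln(R0)/T = ln(6.223)/2.96931… = 0.61572… → 0.616

0.616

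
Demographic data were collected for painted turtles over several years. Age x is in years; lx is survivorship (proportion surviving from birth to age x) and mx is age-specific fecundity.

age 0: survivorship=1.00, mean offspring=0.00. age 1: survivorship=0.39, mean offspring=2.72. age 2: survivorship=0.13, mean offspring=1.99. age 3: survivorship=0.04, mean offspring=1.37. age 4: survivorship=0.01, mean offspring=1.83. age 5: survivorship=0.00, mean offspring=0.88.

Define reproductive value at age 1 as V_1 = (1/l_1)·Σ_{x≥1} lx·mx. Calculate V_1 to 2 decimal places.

lx·mx for x ≥ 1: 1.0608, 0.2587, 0.0548, 0.0183, 0 → sum = 1.3926
V_1 = 1.3926 / l_1 = 1.3926 / 0.39 = 3.570769… → 3.57

3.57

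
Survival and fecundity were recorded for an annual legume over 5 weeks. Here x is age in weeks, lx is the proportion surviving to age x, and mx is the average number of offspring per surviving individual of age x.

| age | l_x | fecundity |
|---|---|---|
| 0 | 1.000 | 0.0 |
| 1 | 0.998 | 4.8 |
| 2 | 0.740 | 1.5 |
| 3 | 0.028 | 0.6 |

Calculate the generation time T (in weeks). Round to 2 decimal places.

lx·mx: 0, 4.7904, 1.11, 0.0168 → R0 = 5.9172
x·lx·mx: 0, 4.7904, 2.22, 0.0504 → Σ = 7.0608
T = 7.0608 / 5.9172 = 1.193267… → 1.19

1.19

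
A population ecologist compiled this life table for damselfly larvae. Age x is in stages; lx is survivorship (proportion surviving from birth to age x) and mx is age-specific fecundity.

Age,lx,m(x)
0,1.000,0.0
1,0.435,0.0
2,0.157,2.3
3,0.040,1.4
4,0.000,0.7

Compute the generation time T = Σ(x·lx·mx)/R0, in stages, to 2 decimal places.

2.13

lx·mx: 0, 0, 0.3611, 0.056, 0 → R0 = 0.4171
x·lx·mx: 0, 0, 0.7222, 0.168, 0 → Σ = 0.8902
T = 0.8902 / 0.4171 = 2.13426… → 2.13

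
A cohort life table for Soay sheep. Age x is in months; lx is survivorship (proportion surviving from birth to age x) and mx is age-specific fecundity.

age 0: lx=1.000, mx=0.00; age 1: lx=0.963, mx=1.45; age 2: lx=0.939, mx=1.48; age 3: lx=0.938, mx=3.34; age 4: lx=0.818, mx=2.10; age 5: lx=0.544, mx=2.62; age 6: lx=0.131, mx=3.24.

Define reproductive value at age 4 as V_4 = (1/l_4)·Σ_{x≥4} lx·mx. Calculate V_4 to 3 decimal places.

4.361

lx·mx for x ≥ 4: 1.7178, 1.42528, 0.42444 → sum = 3.56752
V_4 = 3.56752 / l_4 = 3.56752 / 0.818 = 4.361271… → 4.361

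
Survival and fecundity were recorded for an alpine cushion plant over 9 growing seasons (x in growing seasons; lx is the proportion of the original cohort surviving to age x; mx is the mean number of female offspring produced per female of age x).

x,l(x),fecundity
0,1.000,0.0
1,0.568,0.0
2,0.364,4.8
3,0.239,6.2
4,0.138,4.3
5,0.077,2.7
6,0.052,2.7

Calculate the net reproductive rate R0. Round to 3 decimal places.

4.171

lx·mx by age: 0, 0, 1.7472, 1.4818, 0.5934, 0.2079, 0.1404
R0 = Σ lx·mx = 4.1707 → 4.171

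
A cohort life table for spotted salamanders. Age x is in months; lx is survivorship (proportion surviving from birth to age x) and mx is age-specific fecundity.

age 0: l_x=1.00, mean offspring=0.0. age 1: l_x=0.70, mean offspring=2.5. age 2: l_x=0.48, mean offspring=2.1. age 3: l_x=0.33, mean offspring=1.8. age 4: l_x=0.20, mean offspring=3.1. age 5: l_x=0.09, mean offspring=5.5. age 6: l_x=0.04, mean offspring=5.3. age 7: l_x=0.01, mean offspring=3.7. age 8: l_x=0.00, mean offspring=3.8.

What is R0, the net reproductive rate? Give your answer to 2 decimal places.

lx·mx by age: 0, 1.75, 1.008, 0.594, 0.62, 0.495, 0.212, 0.037, 0
R0 = Σ lx·mx = 4.716 → 4.72

4.72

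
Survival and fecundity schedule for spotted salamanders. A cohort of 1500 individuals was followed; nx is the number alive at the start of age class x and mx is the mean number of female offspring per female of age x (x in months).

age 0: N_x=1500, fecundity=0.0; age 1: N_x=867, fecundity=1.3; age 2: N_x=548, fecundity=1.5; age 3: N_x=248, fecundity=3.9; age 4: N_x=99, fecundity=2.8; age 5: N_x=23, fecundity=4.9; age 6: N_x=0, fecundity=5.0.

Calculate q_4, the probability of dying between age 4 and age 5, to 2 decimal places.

0.77

lx = nx/n0 = nx/1500: 1, 0.578, 0.36533…, 0.16533…, 0.066, 0.01533…, 0
q_4 = (l_4 − l_5) / l_4 = (0.066 − 0.015333…) / 0.066
     = 0.050667… / 0.066 = 0.767677… → 0.77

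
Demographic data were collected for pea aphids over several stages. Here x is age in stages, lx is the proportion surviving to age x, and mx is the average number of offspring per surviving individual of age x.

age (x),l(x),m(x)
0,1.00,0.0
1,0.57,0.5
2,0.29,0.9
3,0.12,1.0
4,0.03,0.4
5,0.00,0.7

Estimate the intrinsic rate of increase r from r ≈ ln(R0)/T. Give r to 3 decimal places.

R0 = Σ lx·mx = 0 + 0.285 + 0.261 + 0.12 + 0.012 + 0 = 0.678
Σ x·lx·mx = 1.215; T = 1.215/0.678 = 1.79204…
r ≈ ln(R0)/T = ln(0.678)/1.79204… = -0.21685… → -0.217

-0.217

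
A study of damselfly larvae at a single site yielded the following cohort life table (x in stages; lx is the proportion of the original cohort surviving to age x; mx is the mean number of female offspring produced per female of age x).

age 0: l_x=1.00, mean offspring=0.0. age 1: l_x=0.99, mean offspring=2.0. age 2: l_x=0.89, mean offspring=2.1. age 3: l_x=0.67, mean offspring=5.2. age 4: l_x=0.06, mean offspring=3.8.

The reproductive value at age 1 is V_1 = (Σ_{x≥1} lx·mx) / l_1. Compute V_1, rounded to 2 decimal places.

lx·mx for x ≥ 1: 1.98, 1.869, 3.484, 0.228 → sum = 7.561
V_1 = 7.561 / l_1 = 7.561 / 0.99 = 7.637374… → 7.64

7.64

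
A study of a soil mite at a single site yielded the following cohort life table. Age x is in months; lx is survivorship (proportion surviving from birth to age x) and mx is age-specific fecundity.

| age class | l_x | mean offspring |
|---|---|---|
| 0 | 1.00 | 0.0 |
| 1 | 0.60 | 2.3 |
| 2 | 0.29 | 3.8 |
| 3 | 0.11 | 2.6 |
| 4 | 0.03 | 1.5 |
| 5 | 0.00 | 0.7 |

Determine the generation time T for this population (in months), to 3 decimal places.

lx·mx: 0, 1.38, 1.102, 0.286, 0.045, 0 → R0 = 2.813
x·lx·mx: 0, 1.38, 2.204, 0.858, 0.18, 0 → Σ = 4.622
T = 4.622 / 2.813 = 1.643086… → 1.643

1.643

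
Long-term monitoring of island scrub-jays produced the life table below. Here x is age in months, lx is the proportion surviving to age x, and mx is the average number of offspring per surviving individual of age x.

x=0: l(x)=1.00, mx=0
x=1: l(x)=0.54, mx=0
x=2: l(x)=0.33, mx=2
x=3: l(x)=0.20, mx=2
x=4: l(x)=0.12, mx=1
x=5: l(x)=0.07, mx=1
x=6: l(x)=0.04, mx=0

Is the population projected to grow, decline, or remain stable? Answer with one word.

R0 = Σ lx·mx = 0 + 0 + 0.66 + 0.4 + 0.12 + 0.07 + 0 = 1.25
R0 > 1, so the population is growing.

growing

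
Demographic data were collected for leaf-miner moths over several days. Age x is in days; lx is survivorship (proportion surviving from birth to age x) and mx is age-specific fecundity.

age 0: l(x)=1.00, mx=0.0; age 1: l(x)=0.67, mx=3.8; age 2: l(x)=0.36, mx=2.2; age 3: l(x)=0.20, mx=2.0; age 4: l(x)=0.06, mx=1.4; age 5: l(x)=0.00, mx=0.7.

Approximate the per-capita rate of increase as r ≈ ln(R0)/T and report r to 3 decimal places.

0.904

R0 = Σ lx·mx = 0 + 2.546 + 0.792 + 0.4 + 0.084 + 0 = 3.822
Σ x·lx·mx = 5.666; T = 5.666/3.822 = 1.48247…
r ≈ ln(R0)/T = ln(3.822)/1.48247… = 0.90442… → 0.904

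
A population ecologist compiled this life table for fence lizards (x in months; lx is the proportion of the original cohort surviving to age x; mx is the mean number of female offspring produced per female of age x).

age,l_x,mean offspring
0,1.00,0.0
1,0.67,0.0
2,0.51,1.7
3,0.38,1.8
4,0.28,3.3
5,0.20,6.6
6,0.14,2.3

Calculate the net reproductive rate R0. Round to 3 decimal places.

lx·mx by age: 0, 0, 0.867, 0.684, 0.924, 1.32, 0.322
R0 = Σ lx·mx = 4.117 → 4.117

4.117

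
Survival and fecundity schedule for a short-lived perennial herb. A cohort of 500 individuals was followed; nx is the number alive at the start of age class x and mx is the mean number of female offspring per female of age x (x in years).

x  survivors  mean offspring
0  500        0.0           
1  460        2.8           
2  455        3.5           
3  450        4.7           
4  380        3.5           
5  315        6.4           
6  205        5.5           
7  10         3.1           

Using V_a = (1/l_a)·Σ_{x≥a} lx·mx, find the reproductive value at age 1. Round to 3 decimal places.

20.652

lx = nx/n0 = nx/500: 1, 0.92, 0.91, 0.9, 0.76, 0.63, 0.41, 0.02
lx·mx for x ≥ 1: 2.576, 3.185, 4.23, 2.66, 4.032, 2.255, 0.062 → sum = 19
V_1 = 19 / l_1 = 19 / 0.92 = 20.652174… → 20.652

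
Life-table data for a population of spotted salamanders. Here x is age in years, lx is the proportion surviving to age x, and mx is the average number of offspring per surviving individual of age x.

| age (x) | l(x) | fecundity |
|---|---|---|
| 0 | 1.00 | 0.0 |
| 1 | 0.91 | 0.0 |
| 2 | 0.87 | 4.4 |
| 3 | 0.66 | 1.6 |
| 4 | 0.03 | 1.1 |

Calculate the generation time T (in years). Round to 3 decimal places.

lx·mx: 0, 0, 3.828, 1.056, 0.033 → R0 = 4.917
x·lx·mx: 0, 0, 7.656, 3.168, 0.132 → Σ = 10.956
T = 10.956 / 4.917 = 2.228188… → 2.228

2.228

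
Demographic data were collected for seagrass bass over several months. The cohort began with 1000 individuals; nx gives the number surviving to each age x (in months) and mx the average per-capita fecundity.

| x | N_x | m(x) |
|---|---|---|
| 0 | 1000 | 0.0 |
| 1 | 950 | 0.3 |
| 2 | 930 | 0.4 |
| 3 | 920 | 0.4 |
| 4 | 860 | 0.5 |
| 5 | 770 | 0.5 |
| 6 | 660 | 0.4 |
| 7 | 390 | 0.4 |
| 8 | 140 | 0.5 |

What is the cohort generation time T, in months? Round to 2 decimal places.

3.87

lx = nx/n0 = nx/1000: 1, 0.95, 0.93, 0.92, 0.86, 0.77, 0.66, 0.39, 0.14
lx·mx: 0, 0.285, 0.372, 0.368, 0.43, 0.385, 0.264, 0.156, 0.07 → R0 = 2.33
x·lx·mx: 0, 0.285, 0.744, 1.104, 1.72, 1.925, 1.584, 1.092, 0.56 → Σ = 9.014
T = 9.014 / 2.33 = 3.86867… → 3.87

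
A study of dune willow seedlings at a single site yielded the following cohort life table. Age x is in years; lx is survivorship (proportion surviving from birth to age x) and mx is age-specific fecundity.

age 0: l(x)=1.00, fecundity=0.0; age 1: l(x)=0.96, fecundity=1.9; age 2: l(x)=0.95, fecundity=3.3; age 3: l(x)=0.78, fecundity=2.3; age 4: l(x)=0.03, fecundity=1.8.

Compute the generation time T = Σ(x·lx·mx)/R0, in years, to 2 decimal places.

2.01

lx·mx: 0, 1.824, 3.135, 1.794, 0.054 → R0 = 6.807
x·lx·mx: 0, 1.824, 6.27, 5.382, 0.216 → Σ = 13.692
T = 13.692 / 6.807 = 2.011459… → 2.01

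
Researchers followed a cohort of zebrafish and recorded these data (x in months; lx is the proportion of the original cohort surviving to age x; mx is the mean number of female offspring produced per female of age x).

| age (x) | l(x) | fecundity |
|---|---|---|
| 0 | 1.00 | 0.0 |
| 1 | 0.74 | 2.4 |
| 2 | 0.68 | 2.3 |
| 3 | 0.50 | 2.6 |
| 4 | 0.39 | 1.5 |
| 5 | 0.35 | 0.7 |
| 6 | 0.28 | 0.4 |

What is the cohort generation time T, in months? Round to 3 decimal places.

2.336

lx·mx: 0, 1.776, 1.564, 1.3, 0.585, 0.245, 0.112 → R0 = 5.582
x·lx·mx: 0, 1.776, 3.128, 3.9, 2.34, 1.225, 0.672 → Σ = 13.041
T = 13.041 / 5.582 = 2.336259… → 2.336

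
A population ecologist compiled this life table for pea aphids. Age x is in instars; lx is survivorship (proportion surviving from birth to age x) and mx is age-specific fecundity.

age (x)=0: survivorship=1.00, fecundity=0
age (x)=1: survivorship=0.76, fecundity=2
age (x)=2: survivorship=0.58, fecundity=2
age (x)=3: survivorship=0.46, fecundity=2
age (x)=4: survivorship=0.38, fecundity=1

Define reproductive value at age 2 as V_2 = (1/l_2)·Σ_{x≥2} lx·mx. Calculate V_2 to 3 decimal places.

lx·mx for x ≥ 2: 1.16, 0.92, 0.38 → sum = 2.46
V_2 = 2.46 / l_2 = 2.46 / 0.58 = 4.241379… → 4.241

4.241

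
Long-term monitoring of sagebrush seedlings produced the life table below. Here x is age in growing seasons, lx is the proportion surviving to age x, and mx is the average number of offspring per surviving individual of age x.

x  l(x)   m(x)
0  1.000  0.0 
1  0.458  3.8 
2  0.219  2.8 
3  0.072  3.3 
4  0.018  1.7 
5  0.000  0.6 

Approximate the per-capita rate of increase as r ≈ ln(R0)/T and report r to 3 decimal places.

0.665

R0 = Σ lx·mx = 0 + 1.7404 + 0.6132 + 0.2376 + 0.0306 + 0 = 2.6218
Σ x·lx·mx = 3.802; T = 3.802/2.6218 = 1.45015…
r ≈ ln(R0)/T = ln(2.6218)/1.45015… = 0.66466… → 0.665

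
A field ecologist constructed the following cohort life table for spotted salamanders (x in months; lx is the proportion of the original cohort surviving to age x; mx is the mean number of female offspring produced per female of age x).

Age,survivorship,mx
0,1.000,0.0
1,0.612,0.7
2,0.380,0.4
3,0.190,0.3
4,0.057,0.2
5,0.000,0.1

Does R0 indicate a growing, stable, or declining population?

declining

R0 = Σ lx·mx = 0 + 0.4284 + 0.152 + 0.057 + 0.0114 + 0 = 0.6488
R0 < 1, so the population is declining.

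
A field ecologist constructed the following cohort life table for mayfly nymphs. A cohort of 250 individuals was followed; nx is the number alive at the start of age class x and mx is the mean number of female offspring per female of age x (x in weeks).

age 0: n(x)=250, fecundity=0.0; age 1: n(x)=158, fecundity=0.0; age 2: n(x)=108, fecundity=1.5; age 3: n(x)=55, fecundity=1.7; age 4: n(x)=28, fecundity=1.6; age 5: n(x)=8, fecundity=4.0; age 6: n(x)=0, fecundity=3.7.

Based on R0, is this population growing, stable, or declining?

growing

lx = nx/n0 = nx/250: 1, 0.632, 0.432, 0.22, 0.112, 0.032, 0
R0 = Σ lx·mx = 0 + 0 + 0.648 + 0.374 + 0.1792 + 0.128 + 0 = 1.3292
R0 > 1, so the population is growing.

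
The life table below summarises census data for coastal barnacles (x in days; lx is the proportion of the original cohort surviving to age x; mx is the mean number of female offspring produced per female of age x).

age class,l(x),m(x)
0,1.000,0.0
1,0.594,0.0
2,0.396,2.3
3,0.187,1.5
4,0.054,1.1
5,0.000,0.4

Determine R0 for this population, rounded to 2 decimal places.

1.25

lx·mx by age: 0, 0, 0.9108, 0.2805, 0.0594, 0
R0 = Σ lx·mx = 1.2507 → 1.25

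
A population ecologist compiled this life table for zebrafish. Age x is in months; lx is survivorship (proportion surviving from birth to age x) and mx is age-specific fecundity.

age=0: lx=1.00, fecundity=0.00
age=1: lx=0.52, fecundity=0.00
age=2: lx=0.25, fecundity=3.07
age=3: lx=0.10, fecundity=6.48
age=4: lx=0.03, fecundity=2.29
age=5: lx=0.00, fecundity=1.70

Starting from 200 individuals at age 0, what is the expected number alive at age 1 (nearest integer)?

Expected survivors = N0 · l_1 = 200 × 0.52 = 104 → 104

104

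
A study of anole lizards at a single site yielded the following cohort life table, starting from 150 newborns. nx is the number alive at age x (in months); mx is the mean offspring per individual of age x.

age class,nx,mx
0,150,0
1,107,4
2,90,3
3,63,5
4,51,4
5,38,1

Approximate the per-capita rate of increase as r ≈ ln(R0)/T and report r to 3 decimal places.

lx = nx/n0 = nx/150: 1, 0.71333…, 0.6, 0.42, 0.34, 0.25333…
R0 = Σ lx·mx = 0 + 2.85333… + 1.8 + 2.1 + 1.36 + 0.25333… = 8.366667…
Σ x·lx·mx = 19.46…; T = 19.46…/8.366667… = 2.3259…
r ≈ ln(R0)/T = ln(8.366667…)/2.3259… = 0.91331… → 0.913

0.913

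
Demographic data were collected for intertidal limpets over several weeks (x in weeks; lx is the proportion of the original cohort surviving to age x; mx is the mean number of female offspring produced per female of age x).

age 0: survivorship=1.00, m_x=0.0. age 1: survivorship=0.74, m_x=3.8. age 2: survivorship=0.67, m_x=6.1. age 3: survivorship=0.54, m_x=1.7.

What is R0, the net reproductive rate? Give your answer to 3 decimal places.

7.817

lx·mx by age: 0, 2.812, 4.087, 0.918
R0 = Σ lx·mx = 7.817 → 7.817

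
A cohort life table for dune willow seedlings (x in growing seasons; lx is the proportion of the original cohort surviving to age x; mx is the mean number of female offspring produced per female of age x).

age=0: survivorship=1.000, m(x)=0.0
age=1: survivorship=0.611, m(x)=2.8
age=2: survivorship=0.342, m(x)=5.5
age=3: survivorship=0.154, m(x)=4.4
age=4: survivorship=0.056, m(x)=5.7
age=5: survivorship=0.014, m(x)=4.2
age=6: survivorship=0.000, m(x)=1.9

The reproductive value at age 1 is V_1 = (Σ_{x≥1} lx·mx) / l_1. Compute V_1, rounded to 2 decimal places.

7.61

lx·mx for x ≥ 1: 1.7108, 1.881, 0.6776, 0.3192, 0.0588, 0 → sum = 4.6474
V_1 = 4.6474 / l_1 = 4.6474 / 0.611 = 7.606219… → 7.61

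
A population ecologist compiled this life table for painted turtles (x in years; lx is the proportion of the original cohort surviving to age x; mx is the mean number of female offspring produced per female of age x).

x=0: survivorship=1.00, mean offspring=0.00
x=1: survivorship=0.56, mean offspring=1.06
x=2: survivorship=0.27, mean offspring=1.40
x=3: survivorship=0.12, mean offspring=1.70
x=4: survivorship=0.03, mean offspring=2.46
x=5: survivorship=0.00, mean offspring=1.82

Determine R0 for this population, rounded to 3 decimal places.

lx·mx by age: 0, 0.5936, 0.378, 0.204, 0.0738, 0
R0 = Σ lx·mx = 1.2494 → 1.249

1.249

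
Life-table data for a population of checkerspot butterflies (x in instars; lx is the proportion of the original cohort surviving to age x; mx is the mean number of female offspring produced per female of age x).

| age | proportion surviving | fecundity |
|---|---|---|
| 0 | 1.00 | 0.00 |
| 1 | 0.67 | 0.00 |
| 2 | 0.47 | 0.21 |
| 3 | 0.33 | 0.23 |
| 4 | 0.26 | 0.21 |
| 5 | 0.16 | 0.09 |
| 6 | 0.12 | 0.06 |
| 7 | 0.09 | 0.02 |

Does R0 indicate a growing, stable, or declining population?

R0 = Σ lx·mx = 0 + 0 + 0.0987 + 0.0759 + 0.0546 + 0.0144 + 0.0072 + 0.0018 = 0.2526
R0 < 1, so the population is declining.

declining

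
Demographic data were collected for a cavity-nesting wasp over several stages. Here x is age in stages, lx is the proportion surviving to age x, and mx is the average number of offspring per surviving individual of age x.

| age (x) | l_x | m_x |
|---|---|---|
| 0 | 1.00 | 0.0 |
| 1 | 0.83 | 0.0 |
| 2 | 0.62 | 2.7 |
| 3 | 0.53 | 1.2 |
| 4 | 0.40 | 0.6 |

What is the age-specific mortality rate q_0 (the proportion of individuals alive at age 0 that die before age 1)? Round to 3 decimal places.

0.170

q_0 = (l_0 − l_1) / l_0 = (1 − 0.83) / 1
     = 0.17 / 1 = 0.17 → 0.170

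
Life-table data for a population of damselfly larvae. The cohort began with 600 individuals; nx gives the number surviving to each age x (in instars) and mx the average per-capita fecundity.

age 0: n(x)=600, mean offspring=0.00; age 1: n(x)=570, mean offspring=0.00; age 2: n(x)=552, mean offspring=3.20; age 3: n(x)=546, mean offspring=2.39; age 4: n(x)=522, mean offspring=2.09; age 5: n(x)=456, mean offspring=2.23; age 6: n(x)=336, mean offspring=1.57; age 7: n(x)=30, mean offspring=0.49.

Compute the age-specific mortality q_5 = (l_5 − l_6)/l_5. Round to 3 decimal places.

0.263

lx = nx/n0 = nx/600: 1, 0.95, 0.92, 0.91, 0.87, 0.76, 0.56, 0.05
q_5 = (l_5 − l_6) / l_5 = (0.76 − 0.56) / 0.76
     = 0.2 / 0.76 = 0.263158… → 0.263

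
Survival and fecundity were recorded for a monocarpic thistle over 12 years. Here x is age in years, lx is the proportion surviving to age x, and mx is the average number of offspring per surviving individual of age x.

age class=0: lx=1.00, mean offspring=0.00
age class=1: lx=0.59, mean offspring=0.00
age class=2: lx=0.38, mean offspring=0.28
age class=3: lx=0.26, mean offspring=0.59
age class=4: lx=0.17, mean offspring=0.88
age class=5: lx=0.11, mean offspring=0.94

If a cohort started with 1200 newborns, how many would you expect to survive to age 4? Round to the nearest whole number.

Expected survivors = N0 · l_4 = 1200 × 0.17 = 204 → 204

204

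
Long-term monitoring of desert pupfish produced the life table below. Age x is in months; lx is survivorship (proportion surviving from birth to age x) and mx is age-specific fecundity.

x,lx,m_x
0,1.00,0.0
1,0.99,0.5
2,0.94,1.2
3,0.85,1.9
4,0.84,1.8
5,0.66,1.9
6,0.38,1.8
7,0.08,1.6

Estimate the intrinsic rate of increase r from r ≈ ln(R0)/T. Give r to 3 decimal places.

R0 = Σ lx·mx = 0 + 0.495 + 1.128 + 1.615 + 1.512 + 1.254 + 0.684 + 0.128 = 6.816
Σ x·lx·mx = 24.914; T = 24.914/6.816 = 3.65522…
r ≈ ln(R0)/T = ln(6.816)/3.65522… = 0.52508… → 0.525

0.525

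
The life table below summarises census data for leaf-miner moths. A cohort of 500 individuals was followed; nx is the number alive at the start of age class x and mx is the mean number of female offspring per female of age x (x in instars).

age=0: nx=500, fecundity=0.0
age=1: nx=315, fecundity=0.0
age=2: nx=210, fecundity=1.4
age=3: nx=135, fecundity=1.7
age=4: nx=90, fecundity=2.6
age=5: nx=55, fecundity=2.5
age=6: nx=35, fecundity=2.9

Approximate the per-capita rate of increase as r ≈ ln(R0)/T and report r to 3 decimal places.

0.196

lx = nx/n0 = nx/500: 1, 0.63, 0.42, 0.27, 0.18, 0.11, 0.07
R0 = Σ lx·mx = 0 + 0 + 0.588 + 0.459 + 0.468 + 0.275 + 0.203 = 1.993
Σ x·lx·mx = 7.018; T = 7.018/1.993 = 3.52132…
r ≈ ln(R0)/T = ln(1.993)/3.52132… = 0.19585… → 0.196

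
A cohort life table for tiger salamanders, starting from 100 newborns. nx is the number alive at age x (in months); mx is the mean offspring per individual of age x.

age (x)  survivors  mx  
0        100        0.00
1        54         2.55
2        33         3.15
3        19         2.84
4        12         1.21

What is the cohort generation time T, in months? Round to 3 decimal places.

lx = nx/n0 = nx/100: 1, 0.54, 0.33, 0.19, 0.12
lx·mx: 0, 1.377, 1.0395, 0.5396, 0.1452 → R0 = 3.1013
x·lx·mx: 0, 1.377, 2.079, 1.6188, 0.5808 → Σ = 5.6556
T = 5.6556 / 3.1013 = 1.823622… → 1.824

1.824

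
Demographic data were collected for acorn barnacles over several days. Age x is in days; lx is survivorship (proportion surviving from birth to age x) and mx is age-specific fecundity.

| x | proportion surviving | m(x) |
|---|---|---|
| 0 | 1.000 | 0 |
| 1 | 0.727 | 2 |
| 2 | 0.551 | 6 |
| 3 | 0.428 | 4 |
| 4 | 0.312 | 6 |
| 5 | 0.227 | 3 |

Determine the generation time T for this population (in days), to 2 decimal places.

2.67

lx·mx: 0, 1.454, 3.306, 1.712, 1.872, 0.681 → R0 = 9.025
x·lx·mx: 0, 1.454, 6.612, 5.136, 7.488, 3.405 → Σ = 24.095
T = 24.095 / 9.025 = 2.669806… → 2.67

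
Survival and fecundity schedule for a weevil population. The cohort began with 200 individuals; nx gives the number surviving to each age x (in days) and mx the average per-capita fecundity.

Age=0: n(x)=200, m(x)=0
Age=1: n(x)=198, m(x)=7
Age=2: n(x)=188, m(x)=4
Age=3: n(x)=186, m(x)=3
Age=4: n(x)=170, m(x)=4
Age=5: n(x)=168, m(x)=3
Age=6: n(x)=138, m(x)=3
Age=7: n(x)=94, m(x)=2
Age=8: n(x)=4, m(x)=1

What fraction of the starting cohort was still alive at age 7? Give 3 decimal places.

l_7 = n_7/n_0 = 94/200 = 0.47 → 0.470

0.470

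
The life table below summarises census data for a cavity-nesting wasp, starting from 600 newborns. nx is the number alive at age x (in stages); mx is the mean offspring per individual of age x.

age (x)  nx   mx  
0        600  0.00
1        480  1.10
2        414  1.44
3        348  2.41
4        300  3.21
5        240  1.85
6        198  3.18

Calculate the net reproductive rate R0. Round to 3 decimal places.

lx = nx/n0 = nx/600: 1, 0.8, 0.69, 0.58, 0.5, 0.4, 0.33
lx·mx by age: 0, 0.88, 0.9936, 1.3978, 1.605, 0.74, 1.0494
R0 = Σ lx·mx = 6.6658 → 6.666

6.666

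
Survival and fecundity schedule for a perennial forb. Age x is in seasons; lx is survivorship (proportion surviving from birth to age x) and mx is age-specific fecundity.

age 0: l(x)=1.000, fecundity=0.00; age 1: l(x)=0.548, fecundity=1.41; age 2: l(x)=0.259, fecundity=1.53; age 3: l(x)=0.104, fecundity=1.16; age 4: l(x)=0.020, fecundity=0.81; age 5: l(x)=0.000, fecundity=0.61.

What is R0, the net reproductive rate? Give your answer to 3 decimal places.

lx·mx by age: 0, 0.77268, 0.39627, 0.12064, 0.0162, 0
R0 = Σ lx·mx = 1.30579 → 1.306

1.306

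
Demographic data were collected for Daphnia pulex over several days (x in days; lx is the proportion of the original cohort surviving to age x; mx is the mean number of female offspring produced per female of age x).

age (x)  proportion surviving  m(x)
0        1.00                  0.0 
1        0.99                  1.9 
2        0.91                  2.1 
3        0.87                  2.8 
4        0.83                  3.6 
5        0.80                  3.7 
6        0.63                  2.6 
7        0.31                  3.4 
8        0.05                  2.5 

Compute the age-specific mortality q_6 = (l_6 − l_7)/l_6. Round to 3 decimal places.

q_6 = (l_6 − l_7) / l_6 = (0.63 − 0.31) / 0.63
     = 0.32 / 0.63 = 0.507937… → 0.508

0.508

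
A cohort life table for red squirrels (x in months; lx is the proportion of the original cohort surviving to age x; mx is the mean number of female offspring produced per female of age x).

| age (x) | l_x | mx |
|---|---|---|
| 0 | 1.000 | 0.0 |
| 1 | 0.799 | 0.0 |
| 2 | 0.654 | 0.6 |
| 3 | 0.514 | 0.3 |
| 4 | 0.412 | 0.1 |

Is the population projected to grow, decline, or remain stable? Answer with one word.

R0 = Σ lx·mx = 0 + 0 + 0.3924 + 0.1542 + 0.0412 = 0.5878
R0 < 1, so the population is declining.

declining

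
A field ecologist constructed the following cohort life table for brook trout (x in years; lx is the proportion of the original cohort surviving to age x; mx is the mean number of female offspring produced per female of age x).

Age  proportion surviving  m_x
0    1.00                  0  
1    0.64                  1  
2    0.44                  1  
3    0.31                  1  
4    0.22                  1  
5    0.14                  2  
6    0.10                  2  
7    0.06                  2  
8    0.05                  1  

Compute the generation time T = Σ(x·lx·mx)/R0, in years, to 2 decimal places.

lx·mx: 0, 0.64, 0.44, 0.31, 0.22, 0.28, 0.2, 0.12, 0.05 → R0 = 2.26
x·lx·mx: 0, 0.64, 0.88, 0.93, 0.88, 1.4, 1.2, 0.84, 0.4 → Σ = 7.17
T = 7.17 / 2.26 = 3.172566… → 3.17

3.17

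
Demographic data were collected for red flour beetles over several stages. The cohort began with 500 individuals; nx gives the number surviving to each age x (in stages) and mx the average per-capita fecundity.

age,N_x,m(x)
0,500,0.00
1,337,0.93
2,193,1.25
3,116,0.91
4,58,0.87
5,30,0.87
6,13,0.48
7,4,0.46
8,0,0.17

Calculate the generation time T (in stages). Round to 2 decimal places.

2.01

lx = nx/n0 = nx/500: 1, 0.674, 0.386, 0.232, 0.116, 0.06, 0.026, 0.008, 0
lx·mx: 0, 0.62682, 0.4825, 0.21112, 0.10092, 0.0522, 0.01248, 0.00368, 0 → R0 = 1.48972
x·lx·mx: 0, 0.62682, 0.965, 0.63336, 0.40368, 0.261, 0.07488, 0.02576, 0 → Σ = 2.9905
T = 2.9905 / 1.48972 = 2.007424… → 2.01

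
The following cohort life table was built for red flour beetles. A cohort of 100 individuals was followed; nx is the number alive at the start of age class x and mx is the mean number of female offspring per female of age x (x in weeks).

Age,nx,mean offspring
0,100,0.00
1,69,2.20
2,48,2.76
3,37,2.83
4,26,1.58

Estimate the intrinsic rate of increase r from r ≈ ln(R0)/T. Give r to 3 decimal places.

0.701

lx = nx/n0 = nx/100: 1, 0.69, 0.48, 0.37, 0.26
R0 = Σ lx·mx = 0 + 1.518 + 1.3248 + 1.0471 + 0.4108 = 4.3007
Σ x·lx·mx = 8.9521; T = 8.9521/4.3007 = 2.08154…
r ≈ ln(R0)/T = ln(4.3007)/2.08154… = 0.70081… → 0.701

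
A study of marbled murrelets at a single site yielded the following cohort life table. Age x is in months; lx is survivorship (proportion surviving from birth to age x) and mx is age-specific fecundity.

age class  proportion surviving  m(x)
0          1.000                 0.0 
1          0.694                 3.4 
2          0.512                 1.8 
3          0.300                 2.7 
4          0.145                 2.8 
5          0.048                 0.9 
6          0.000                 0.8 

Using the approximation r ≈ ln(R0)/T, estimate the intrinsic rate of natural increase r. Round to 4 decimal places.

0.8108

R0 = Σ lx·mx = 0 + 2.3596 + 0.9216 + 0.81 + 0.406 + 0.0432 + 0 = 4.5404
Σ x·lx·mx = 8.4728; T = 8.4728/4.5404 = 1.86609…
r ≈ ln(R0)/T = ln(4.5404)/1.86609… = 0.810794… → 0.8108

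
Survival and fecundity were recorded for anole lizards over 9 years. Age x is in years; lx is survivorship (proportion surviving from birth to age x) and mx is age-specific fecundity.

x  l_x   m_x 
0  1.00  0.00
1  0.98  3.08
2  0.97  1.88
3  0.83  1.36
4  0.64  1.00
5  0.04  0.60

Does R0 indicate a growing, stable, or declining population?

growing

R0 = Σ lx·mx = 0 + 3.0184 + 1.8236 + 1.1288 + 0.64 + 0.024 = 6.6348
R0 > 1, so the population is growing.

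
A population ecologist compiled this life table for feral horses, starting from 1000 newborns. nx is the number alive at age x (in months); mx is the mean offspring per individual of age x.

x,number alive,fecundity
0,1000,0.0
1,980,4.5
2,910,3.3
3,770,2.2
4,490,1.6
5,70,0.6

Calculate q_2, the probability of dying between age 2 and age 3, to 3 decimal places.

0.154

lx = nx/n0 = nx/1000: 1, 0.98, 0.91, 0.77, 0.49, 0.07
q_2 = (l_2 − l_3) / l_2 = (0.91 − 0.77) / 0.91
     = 0.14 / 0.91 = 0.153846… → 0.154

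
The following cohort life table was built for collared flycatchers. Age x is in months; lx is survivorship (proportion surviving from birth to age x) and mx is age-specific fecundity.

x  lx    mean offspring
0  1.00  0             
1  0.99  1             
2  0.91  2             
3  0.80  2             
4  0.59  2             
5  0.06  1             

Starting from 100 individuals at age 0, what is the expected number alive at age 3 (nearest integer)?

Expected survivors = N0 · l_3 = 100 × 0.80 = 80 → 80

80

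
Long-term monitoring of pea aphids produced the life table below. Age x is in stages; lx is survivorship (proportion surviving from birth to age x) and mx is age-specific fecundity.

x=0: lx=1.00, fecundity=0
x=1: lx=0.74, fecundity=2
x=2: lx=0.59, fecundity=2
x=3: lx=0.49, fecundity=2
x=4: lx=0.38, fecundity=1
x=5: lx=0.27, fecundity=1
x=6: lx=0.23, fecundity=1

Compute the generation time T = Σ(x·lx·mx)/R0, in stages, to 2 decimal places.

2.44

lx·mx: 0, 1.48, 1.18, 0.98, 0.38, 0.27, 0.23 → R0 = 4.52
x·lx·mx: 0, 1.48, 2.36, 2.94, 1.52, 1.35, 1.38 → Σ = 11.03
T = 11.03 / 4.52 = 2.440265… → 2.44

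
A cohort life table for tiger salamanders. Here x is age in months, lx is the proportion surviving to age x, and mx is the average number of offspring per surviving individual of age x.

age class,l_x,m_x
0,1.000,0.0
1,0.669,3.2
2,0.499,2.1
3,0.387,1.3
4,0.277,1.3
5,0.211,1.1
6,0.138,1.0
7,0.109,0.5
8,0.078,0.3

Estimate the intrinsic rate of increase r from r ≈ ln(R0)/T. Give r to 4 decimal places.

R0 = Σ lx·mx = 0 + 2.1408 + 1.0479 + 0.5031 + 0.3601 + 0.2321 + 0.138 + 0.0545 + 0.0234 = 4.4999
Σ x·lx·mx = 9.7435; T = 9.7435/4.4999 = 2.16527…
r ≈ ln(R0)/T = ln(4.4999)/2.16527… = 0.694627… → 0.6946

0.6946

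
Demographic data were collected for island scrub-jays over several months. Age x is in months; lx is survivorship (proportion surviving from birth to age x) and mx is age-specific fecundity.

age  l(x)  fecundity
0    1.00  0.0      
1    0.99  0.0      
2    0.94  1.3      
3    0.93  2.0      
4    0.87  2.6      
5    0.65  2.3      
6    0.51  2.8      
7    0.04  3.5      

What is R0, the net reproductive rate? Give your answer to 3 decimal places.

8.407

lx·mx by age: 0, 0, 1.222, 1.86, 2.262, 1.495, 1.428, 0.14
R0 = Σ lx·mx = 8.407 → 8.407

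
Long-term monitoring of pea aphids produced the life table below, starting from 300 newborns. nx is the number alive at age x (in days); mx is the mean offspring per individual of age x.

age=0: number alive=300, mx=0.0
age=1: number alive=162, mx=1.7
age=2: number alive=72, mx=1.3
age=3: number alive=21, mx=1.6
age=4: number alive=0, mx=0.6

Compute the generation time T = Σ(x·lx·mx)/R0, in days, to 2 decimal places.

lx = nx/n0 = nx/300: 1, 0.54, 0.24, 0.07, 0
lx·mx: 0, 0.918, 0.312, 0.112, 0 → R0 = 1.342
x·lx·mx: 0, 0.918, 0.624, 0.336, 0 → Σ = 1.878
T = 1.878 / 1.342 = 1.399404… → 1.40

1.40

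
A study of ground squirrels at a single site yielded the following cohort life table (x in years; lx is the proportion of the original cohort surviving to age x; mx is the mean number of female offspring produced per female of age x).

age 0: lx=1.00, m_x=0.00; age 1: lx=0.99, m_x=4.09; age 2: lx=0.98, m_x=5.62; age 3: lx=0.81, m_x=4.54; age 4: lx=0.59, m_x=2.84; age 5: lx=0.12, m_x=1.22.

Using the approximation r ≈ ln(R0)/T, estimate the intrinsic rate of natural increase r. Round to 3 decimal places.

R0 = Σ lx·mx = 0 + 4.0491 + 5.5076 + 3.6774 + 1.6756 + 0.1464 = 15.0561
Σ x·lx·mx = 33.5309; T = 33.5309/15.0561 = 2.22706…
r ≈ ln(R0)/T = ln(15.0561)/2.22706… = 1.21765… → 1.218

1.218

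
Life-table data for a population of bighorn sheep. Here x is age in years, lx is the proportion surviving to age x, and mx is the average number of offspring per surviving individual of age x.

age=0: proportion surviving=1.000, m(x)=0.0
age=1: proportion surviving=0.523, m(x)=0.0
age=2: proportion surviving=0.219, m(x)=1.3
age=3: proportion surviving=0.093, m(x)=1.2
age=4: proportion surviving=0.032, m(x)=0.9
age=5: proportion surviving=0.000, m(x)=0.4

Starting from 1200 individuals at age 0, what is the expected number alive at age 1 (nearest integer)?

628

Expected survivors = N0 · l_1 = 1200 × 0.523 = 627.6 → 628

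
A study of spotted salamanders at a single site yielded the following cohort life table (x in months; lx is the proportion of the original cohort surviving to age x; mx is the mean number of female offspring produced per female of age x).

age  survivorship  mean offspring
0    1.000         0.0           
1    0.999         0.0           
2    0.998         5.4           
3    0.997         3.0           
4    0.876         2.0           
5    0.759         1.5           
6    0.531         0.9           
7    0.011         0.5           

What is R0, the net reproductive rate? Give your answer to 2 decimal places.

lx·mx by age: 0, 0, 5.3892, 2.991, 1.752, 1.1385, 0.4779, 0.0055
R0 = Σ lx·mx = 11.7541 → 11.75

11.75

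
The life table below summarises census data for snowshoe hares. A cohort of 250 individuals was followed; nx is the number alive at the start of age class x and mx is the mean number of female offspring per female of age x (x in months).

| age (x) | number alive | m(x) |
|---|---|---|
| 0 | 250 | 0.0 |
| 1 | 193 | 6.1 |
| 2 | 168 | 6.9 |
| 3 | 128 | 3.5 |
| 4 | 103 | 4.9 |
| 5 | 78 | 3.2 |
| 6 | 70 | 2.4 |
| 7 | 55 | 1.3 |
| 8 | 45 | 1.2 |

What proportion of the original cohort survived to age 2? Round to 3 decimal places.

l_2 = n_2/n_0 = 168/250 = 0.672 → 0.672

0.672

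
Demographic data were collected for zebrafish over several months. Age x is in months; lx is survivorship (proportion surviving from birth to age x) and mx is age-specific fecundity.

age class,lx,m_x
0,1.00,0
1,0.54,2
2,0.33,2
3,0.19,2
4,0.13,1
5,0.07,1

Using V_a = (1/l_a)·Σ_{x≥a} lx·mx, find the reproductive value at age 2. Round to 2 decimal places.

lx·mx for x ≥ 2: 0.66, 0.38, 0.13, 0.07 → sum = 1.24
V_2 = 1.24 / l_2 = 1.24 / 0.33 = 3.757576… → 3.76

3.76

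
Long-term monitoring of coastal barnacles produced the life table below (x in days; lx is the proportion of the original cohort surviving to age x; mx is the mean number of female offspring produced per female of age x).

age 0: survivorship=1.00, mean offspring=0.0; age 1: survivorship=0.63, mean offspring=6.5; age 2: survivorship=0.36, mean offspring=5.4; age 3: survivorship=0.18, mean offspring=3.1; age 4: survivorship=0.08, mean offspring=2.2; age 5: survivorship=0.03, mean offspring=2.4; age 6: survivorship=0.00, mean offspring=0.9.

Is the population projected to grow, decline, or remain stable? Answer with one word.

R0 = Σ lx·mx = 0 + 4.095 + 1.944 + 0.558 + 0.176 + 0.072 + 0 = 6.845
R0 > 1, so the population is growing.

growing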